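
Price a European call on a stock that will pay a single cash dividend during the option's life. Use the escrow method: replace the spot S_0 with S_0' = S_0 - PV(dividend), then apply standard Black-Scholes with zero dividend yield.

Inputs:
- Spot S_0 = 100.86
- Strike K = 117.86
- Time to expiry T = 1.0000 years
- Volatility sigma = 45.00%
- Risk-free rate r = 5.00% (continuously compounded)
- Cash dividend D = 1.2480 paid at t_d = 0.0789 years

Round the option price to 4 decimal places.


PV(D) = D * exp(-r * t_d) = 1.2480 * 0.99606277 = 1.24308634
S_0' = S_0 - PV(D) = 100.8600 - 1.24308634 = 99.61691366
d1 = (ln(S_0'/K) + (r + sigma^2/2)*T) / (sigma*sqrt(T)) = -0.03759003
d2 = d1 - sigma*sqrt(T) = -0.48759003
exp(-rT) = 0.95122942
N(d1) = 0.48500728; N(d2) = 0.31292013
C = S_0' * N(d1) - K * exp(-rT) * N(d2) = 99.61691366 * 0.48500728 - 117.8600 * 0.95122942 * 0.31292013 = 13.2329

Answer: Price = 13.2329


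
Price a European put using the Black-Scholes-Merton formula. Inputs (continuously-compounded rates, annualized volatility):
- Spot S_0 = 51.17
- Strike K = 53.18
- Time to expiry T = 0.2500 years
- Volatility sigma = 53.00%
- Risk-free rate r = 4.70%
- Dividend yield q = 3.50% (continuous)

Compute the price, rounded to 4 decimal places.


d1 = (ln(S/K) + (r - q + 0.5*sigma^2) * T) / (sigma * sqrt(T)) = -0.00157156
d2 = d1 - sigma * sqrt(T) = -0.26657156
exp(-rT) = 0.98831876; exp(-qT) = 0.99128817
P = K * exp(-rT) * N(-d2) - S_0 * exp(-qT) * N(-d1)
N(-d1) = 0.50062696; N(-d2) = 0.60510047
P = 53.1800 * 0.98831876 * 0.60510047 - 51.1700 * 0.99128817 * 0.50062696 = 6.4094

Answer: Price = 6.4094


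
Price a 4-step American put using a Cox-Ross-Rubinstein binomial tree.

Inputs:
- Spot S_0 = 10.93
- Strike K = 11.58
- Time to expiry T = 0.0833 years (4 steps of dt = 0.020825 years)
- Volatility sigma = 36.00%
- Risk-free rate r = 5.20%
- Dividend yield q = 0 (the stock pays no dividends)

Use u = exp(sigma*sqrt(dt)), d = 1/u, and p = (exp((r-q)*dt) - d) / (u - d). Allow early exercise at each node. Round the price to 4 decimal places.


Answer: Price = V(0,0) = 0.8584

Derivation:
dt = T/N = 0.020825
u = exp(sigma*sqrt(dt)) = 1.053324; d = 1/u = 0.949375
p = (exp((r-q)*dt) - d) / (u - d) = 0.497438
Discount per step: exp(-r*dt) = 0.998918
Stock lattice S(k, i) with i counting down-moves:
  k=0: S(0,0) = 10.9300
  k=1: S(1,0) = 11.5128; S(1,1) = 10.3767
  k=2: S(2,0) = 12.1267; S(2,1) = 10.9300; S(2,2) = 9.8514
  k=3: S(3,0) = 12.7734; S(3,1) = 11.5128; S(3,2) = 10.3767; S(3,3) = 9.3526
  k=4: S(4,0) = 13.4545; S(4,1) = 12.1267; S(4,2) = 10.9300; S(4,3) = 9.8514; S(4,4) = 8.8792
Terminal payoffs V(N, i) = max(K - S_T, 0):
  V(4,0) = 0.000000; V(4,1) = 0.000000; V(4,2) = 0.650000; V(4,3) = 1.728645; V(4,4) = 2.700842
Backward induction: V(k, i) = exp(-r*dt) * [p * V(k+1, i) + (1-p) * V(k+1, i+1)]; then take max(V_cont, immediate exercise) for American.
  V(3,0) = exp(-r*dt) * [p*0.000000 + (1-p)*0.000000] = 0.000000; exercise = 0.000000; V(3,0) = max -> 0.000000
  V(3,1) = exp(-r*dt) * [p*0.000000 + (1-p)*0.650000] = 0.326311; exercise = 0.067166; V(3,1) = max -> 0.326311
  V(3,2) = exp(-r*dt) * [p*0.650000 + (1-p)*1.728645] = 1.190795; exercise = 1.203328; V(3,2) = max -> 1.203328
  V(3,3) = exp(-r*dt) * [p*1.728645 + (1-p)*2.700842] = 2.214834; exercise = 2.227367; V(3,3) = max -> 2.227367
  V(2,0) = exp(-r*dt) * [p*0.000000 + (1-p)*0.326311] = 0.163814; exercise = 0.000000; V(2,0) = max -> 0.163814
  V(2,1) = exp(-r*dt) * [p*0.326311 + (1-p)*1.203328] = 0.766236; exercise = 0.650000; V(2,1) = max -> 0.766236
  V(2,2) = exp(-r*dt) * [p*1.203328 + (1-p)*2.227367] = 1.716111; exercise = 1.728645; V(2,2) = max -> 1.728645
  V(1,0) = exp(-r*dt) * [p*0.163814 + (1-p)*0.766236] = 0.466063; exercise = 0.067166; V(1,0) = max -> 0.466063
  V(1,1) = exp(-r*dt) * [p*0.766236 + (1-p)*1.728645] = 1.248553; exercise = 1.203328; V(1,1) = max -> 1.248553
  V(0,0) = exp(-r*dt) * [p*0.466063 + (1-p)*1.248553] = 0.858383; exercise = 0.650000; V(0,0) = max -> 0.858383


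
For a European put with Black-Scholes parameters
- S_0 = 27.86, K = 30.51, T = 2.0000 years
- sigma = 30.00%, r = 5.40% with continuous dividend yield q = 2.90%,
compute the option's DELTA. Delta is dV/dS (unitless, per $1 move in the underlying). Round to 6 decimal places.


Answer: Delta = -0.428321

Derivation:
d1 = 0.1158181266; d2 = -0.3084459421
phi(d1) = 0.3962755595; exp(-qT) = 0.9436499474; exp(-rT) = 0.8976275964
N(-d1) = 0.4538983421
Delta = -exp(-qT) * N(-d1) = -0.9436499474 * 0.4538983421 = -0.428321


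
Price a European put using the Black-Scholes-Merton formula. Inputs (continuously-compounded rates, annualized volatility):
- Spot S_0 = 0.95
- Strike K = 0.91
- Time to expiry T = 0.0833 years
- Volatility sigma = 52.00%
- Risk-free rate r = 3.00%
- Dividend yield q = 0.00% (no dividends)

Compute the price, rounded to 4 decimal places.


d1 = (ln(S/K) + (r - q + 0.5*sigma^2) * T) / (sigma * sqrt(T)) = 0.37831923
d2 = d1 - sigma * sqrt(T) = 0.22823818
exp(-rT) = 0.99750412; exp(-qT) = 1.00000000
P = K * exp(-rT) * N(-d2) - S_0 * exp(-qT) * N(-d1)
N(-d1) = 0.35259673; N(-d2) = 0.40973054
P = 0.9100 * 0.99750412 * 0.40973054 - 0.9500 * 1.00000000 * 0.35259673 = 0.0370

Answer: Price = 0.0370


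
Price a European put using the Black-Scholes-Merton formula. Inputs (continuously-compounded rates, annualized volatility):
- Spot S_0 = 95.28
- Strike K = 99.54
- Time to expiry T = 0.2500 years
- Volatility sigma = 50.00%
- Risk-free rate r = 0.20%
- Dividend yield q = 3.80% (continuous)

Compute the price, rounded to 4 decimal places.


d1 = (ln(S/K) + (r - q + 0.5*sigma^2) * T) / (sigma * sqrt(T)) = -0.08595859
d2 = d1 - sigma * sqrt(T) = -0.33595859
exp(-rT) = 0.99950012; exp(-qT) = 0.99054498
P = K * exp(-rT) * N(-d2) - S_0 * exp(-qT) * N(-d1)
N(-d1) = 0.53425033; N(-d2) = 0.63154895
P = 99.5400 * 0.99950012 * 0.63154895 - 95.2800 * 0.99054498 * 0.53425033 = 12.4109

Answer: Price = 12.4109


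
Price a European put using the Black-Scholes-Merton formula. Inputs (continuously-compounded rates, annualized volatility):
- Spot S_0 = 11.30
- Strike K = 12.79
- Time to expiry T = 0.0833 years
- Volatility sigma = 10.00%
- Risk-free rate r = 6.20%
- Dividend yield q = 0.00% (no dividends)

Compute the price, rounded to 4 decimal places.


Answer: Price = 1.4241

Derivation:
d1 = (ln(S/K) + (r - q + 0.5*sigma^2) * T) / (sigma * sqrt(T)) = -4.09815182
d2 = d1 - sigma * sqrt(T) = -4.12701356
exp(-rT) = 0.99484871; exp(-qT) = 1.00000000
P = K * exp(-rT) * N(-d2) - S_0 * exp(-qT) * N(-d1)
N(-d1) = 0.99997918; N(-d2) = 0.99998162
P = 12.7900 * 0.99484871 * 0.99998162 - 11.3000 * 1.00000000 * 0.99997918 = 1.4241


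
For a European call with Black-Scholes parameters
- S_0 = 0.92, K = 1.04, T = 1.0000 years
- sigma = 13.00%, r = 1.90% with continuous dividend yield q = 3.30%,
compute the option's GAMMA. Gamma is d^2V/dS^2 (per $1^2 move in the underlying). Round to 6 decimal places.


d1 = -0.9857870930; d2 = -1.1157870930
phi(d1) = 0.2454095995; exp(-qT) = 0.9675385596; exp(-rT) = 0.9811793622
Gamma = exp(-qT) * phi(d1) / (S * sigma * sqrt(T)) = 0.9675385596 * 0.2454095995 / (0.9200 * 0.1300 * 1.0000000000) = 1.985311

Answer: Gamma = 1.985311


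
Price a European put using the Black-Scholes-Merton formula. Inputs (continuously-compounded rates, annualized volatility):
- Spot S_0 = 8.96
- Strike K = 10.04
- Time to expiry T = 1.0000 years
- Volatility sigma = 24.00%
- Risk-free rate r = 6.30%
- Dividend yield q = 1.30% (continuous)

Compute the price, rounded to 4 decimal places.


Answer: Price = 1.1945

Derivation:
d1 = (ln(S/K) + (r - q + 0.5*sigma^2) * T) / (sigma * sqrt(T)) = -0.14586203
d2 = d1 - sigma * sqrt(T) = -0.38586203
exp(-rT) = 0.93894347; exp(-qT) = 0.98708414
P = K * exp(-rT) * N(-d2) - S_0 * exp(-qT) * N(-d1)
N(-d1) = 0.55798485; N(-d2) = 0.65020057
P = 10.0400 * 0.93894347 * 0.65020057 - 8.9600 * 0.98708414 * 0.55798485 = 1.1945


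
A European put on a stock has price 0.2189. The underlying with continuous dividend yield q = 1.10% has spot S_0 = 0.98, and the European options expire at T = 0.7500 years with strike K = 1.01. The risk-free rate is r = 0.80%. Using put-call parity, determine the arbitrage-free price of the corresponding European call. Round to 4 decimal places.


Answer: Call price = 0.1869

Derivation:
Put-call parity: C - P = S_0 * exp(-qT) - K * exp(-rT).
S_0 * exp(-qT) = 0.9800 * 0.99178394 = 0.97194826
K * exp(-rT) = 1.0100 * 0.99401796 = 1.00395814
C = P + S*exp(-qT) - K*exp(-rT)
C = 0.2189 + 0.97194826 - 1.00395814 = 0.1869


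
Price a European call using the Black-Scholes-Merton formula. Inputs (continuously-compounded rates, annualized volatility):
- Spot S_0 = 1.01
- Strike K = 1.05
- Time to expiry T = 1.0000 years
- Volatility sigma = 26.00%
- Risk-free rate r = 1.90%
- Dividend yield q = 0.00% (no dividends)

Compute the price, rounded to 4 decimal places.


Answer: Price = 0.0957

Derivation:
d1 = (ln(S/K) + (r - q + 0.5*sigma^2) * T) / (sigma * sqrt(T)) = 0.05369295
d2 = d1 - sigma * sqrt(T) = -0.20630705
exp(-rT) = 0.98117936; exp(-qT) = 1.00000000
C = S_0 * exp(-qT) * N(d1) - K * exp(-rT) * N(d2)
N(d1) = 0.52141010; N(d2) = 0.41827554
C = 1.0100 * 1.00000000 * 0.52141010 - 1.0500 * 0.98117936 * 0.41827554 = 0.0957


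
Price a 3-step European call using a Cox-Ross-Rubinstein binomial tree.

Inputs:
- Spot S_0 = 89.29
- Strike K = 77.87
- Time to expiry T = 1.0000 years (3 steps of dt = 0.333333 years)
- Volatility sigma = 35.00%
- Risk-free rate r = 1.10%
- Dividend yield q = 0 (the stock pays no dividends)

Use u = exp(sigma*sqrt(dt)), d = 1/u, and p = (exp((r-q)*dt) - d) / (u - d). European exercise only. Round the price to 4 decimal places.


Answer: Price = V(0,0) = 18.8092

Derivation:
dt = T/N = 0.333333
u = exp(sigma*sqrt(dt)) = 1.223937; d = 1/u = 0.817036
p = (exp((r-q)*dt) - d) / (u - d) = 0.458681
Discount per step: exp(-r*dt) = 0.996340
Stock lattice S(k, i) with i counting down-moves:
  k=0: S(0,0) = 89.2900
  k=1: S(1,0) = 109.2853; S(1,1) = 72.9531
  k=2: S(2,0) = 133.7583; S(2,1) = 89.2900; S(2,2) = 59.6053
  k=3: S(3,0) = 163.7118; S(3,1) = 109.2853; S(3,2) = 72.9531; S(3,3) = 48.6996
Terminal payoffs V(N, i) = max(S_T - K, 0):
  V(3,0) = 85.841754; V(3,1) = 31.415322; V(3,2) = 0.000000; V(3,3) = 0.000000
Backward induction: V(k, i) = exp(-r*dt) * [p * V(k+1, i) + (1-p) * V(k+1, i+1)].
  V(2,0) = exp(-r*dt) * [p*85.841754 + (1-p)*31.415322] = 56.173334
  V(2,1) = exp(-r*dt) * [p*31.415322 + (1-p)*0.000000] = 14.356866
  V(2,2) = exp(-r*dt) * [p*0.000000 + (1-p)*0.000000] = 0.000000
  V(1,0) = exp(-r*dt) * [p*56.173334 + (1-p)*14.356866] = 33.414532
  V(1,1) = exp(-r*dt) * [p*14.356866 + (1-p)*0.000000] = 6.561117
  V(0,0) = exp(-r*dt) * [p*33.414532 + (1-p)*6.561117] = 18.809169


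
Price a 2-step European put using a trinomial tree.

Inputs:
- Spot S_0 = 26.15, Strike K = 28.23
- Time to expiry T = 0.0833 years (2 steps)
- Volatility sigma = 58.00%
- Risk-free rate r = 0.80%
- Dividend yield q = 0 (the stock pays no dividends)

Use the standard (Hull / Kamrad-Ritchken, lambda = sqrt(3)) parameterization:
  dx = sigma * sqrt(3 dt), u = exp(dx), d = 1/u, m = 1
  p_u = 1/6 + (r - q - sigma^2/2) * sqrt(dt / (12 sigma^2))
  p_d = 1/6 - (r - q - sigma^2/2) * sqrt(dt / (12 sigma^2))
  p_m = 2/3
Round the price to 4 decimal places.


Answer: Price = V(0,0) = 3.0906

Derivation:
dt = T/N = 0.041650; dx = sigma*sqrt(3*dt) = 0.205020
u = exp(dx) = 1.227550; d = 1/u = 0.814631
p_u = 0.150394, p_m = 0.666667, p_d = 0.182939
Discount per step: exp(-r*dt) = 0.999667
Stock lattice S(k, j) with j the centered position index:
  k=0: S(0,+0) = 26.1500
  k=1: S(1,-1) = 21.3026; S(1,+0) = 26.1500; S(1,+1) = 32.1004
  k=2: S(2,-2) = 17.3538; S(2,-1) = 21.3026; S(2,+0) = 26.1500; S(2,+1) = 32.1004; S(2,+2) = 39.4049
Terminal payoffs V(N, j) = max(K - S_T, 0):
  V(2,-2) = 10.876238; V(2,-1) = 6.927398; V(2,+0) = 2.080000; V(2,+1) = 0.000000; V(2,+2) = 0.000000
Backward induction: V(k, j) = exp(-r*dt) * [p_u * V(k+1, j+1) + p_m * V(k+1, j) + p_d * V(k+1, j-1)]
  V(1,-1) = exp(-r*dt) * [p_u*2.080000 + p_m*6.927398 + p_d*10.876238] = 6.918468
  V(1,+0) = exp(-r*dt) * [p_u*0.000000 + p_m*2.080000 + p_d*6.927398] = 2.653074
  V(1,+1) = exp(-r*dt) * [p_u*0.000000 + p_m*0.000000 + p_d*2.080000] = 0.380386
  V(0,+0) = exp(-r*dt) * [p_u*0.380386 + p_m*2.653074 + p_d*6.918468] = 3.090552


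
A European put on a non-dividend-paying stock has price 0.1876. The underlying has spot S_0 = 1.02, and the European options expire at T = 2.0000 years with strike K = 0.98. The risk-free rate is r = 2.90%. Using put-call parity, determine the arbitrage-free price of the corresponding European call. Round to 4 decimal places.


Answer: Call price = 0.2828

Derivation:
Put-call parity: C - P = S_0 * exp(-qT) - K * exp(-rT).
S_0 * exp(-qT) = 1.0200 * 1.00000000 = 1.02000000
K * exp(-rT) = 0.9800 * 0.94364995 = 0.92477695
C = P + S*exp(-qT) - K*exp(-rT)
C = 0.1876 + 1.02000000 - 0.92477695 = 0.2828


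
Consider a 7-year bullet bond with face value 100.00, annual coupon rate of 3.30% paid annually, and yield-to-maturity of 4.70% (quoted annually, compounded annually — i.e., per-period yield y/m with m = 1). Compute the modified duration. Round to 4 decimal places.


Coupon per period c = face * coupon_rate / m = 3.300000
Periods per year m = 1; per-period yield y/m = 0.047000
Number of cashflows N = 7
Cashflows (t years, CF_t, discount factor 1/(1+y/m)^(m*t), PV):
  t = 1.0000: CF_t = 3.300000, DF = 0.955110, PV = 3.151862
  t = 2.0000: CF_t = 3.300000, DF = 0.912235, PV = 3.010375
  t = 3.0000: CF_t = 3.300000, DF = 0.871284, PV = 2.875239
  t = 4.0000: CF_t = 3.300000, DF = 0.832172, PV = 2.746169
  t = 5.0000: CF_t = 3.300000, DF = 0.794816, PV = 2.622893
  t = 6.0000: CF_t = 3.300000, DF = 0.759137, PV = 2.505151
  t = 7.0000: CF_t = 103.300000, DF = 0.725059, PV = 74.898574
Price P = sum_t PV_t = 91.810262
First compute Macaulay numerator sum_t t * PV_t:
  t * PV_t at t = 1.0000: 3.151862
  t * PV_t at t = 2.0000: 6.020750
  t * PV_t at t = 3.0000: 8.625716
  t * PV_t at t = 4.0000: 10.984675
  t * PV_t at t = 5.0000: 13.114464
  t * PV_t at t = 6.0000: 15.030904
  t * PV_t at t = 7.0000: 524.290019
Macaulay duration D = 581.218389 / 91.810262 = 6.330647
Modified duration = D / (1 + y/m) = 6.330647 / (1 + 0.047000) = 6.046464

Answer: Modified duration = 6.0465


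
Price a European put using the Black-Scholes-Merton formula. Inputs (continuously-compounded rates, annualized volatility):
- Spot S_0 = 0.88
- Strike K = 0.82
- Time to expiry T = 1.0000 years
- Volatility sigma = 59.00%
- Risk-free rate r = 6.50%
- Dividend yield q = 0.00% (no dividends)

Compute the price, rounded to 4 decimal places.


Answer: Price = 0.1403

Derivation:
d1 = (ln(S/K) + (r - q + 0.5*sigma^2) * T) / (sigma * sqrt(T)) = 0.52486028
d2 = d1 - sigma * sqrt(T) = -0.06513972
exp(-rT) = 0.93706746; exp(-qT) = 1.00000000
P = K * exp(-rT) * N(-d2) - S_0 * exp(-qT) * N(-d1)
N(-d1) = 0.29984016; N(-d2) = 0.52596862
P = 0.8200 * 0.93706746 * 0.52596862 - 0.8800 * 1.00000000 * 0.29984016 = 0.1403


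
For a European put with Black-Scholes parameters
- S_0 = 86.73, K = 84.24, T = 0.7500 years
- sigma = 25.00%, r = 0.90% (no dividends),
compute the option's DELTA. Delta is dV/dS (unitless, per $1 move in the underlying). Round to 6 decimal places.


d1 = 0.2739756899; d2 = 0.0574693390
phi(d1) = 0.3842469352; exp(-qT) = 1.0000000000; exp(-rT) = 0.9932727301
N(-d1) = 0.3920516519
Delta = -exp(-qT) * N(-d1) = -1.0000000000 * 0.3920516519 = -0.392052

Answer: Delta = -0.392052


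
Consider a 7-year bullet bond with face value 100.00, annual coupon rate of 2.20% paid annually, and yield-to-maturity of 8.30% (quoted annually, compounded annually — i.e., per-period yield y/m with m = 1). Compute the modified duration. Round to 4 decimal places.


Coupon per period c = face * coupon_rate / m = 2.200000
Periods per year m = 1; per-period yield y/m = 0.083000
Number of cashflows N = 7
Cashflows (t years, CF_t, discount factor 1/(1+y/m)^(m*t), PV):
  t = 1.0000: CF_t = 2.200000, DF = 0.923361, PV = 2.031394
  t = 2.0000: CF_t = 2.200000, DF = 0.852596, PV = 1.875710
  t = 3.0000: CF_t = 2.200000, DF = 0.787254, PV = 1.731958
  t = 4.0000: CF_t = 2.200000, DF = 0.726919, PV = 1.599222
  t = 5.0000: CF_t = 2.200000, DF = 0.671209, PV = 1.476660
  t = 6.0000: CF_t = 2.200000, DF = 0.619768, PV = 1.363490
  t = 7.0000: CF_t = 102.200000, DF = 0.572270, PV = 58.485970
Price P = sum_t PV_t = 68.564405
First compute Macaulay numerator sum_t t * PV_t:
  t * PV_t at t = 1.0000: 2.031394
  t * PV_t at t = 2.0000: 3.751421
  t * PV_t at t = 3.0000: 5.195873
  t * PV_t at t = 4.0000: 6.396889
  t * PV_t at t = 5.0000: 7.383298
  t * PV_t at t = 6.0000: 8.180940
  t * PV_t at t = 7.0000: 409.401792
Macaulay duration D = 442.341608 / 68.564405 = 6.451476
Modified duration = D / (1 + y/m) = 6.451476 / (1 + 0.083000) = 5.957042

Answer: Modified duration = 5.9570


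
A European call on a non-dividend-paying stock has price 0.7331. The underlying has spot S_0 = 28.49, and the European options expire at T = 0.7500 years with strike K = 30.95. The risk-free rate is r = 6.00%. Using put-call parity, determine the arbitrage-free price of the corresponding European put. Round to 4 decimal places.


Put-call parity: C - P = S_0 * exp(-qT) - K * exp(-rT).
S_0 * exp(-qT) = 28.4900 * 1.00000000 = 28.49000000
K * exp(-rT) = 30.9500 * 0.95599748 = 29.58812206
P = C - S*exp(-qT) + K*exp(-rT)
P = 0.7331 - 28.49000000 + 29.58812206 = 1.8312

Answer: Put price = 1.8312


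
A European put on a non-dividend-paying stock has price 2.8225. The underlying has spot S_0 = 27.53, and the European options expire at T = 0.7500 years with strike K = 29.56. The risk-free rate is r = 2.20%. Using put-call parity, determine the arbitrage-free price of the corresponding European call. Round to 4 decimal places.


Put-call parity: C - P = S_0 * exp(-qT) - K * exp(-rT).
S_0 * exp(-qT) = 27.5300 * 1.00000000 = 27.53000000
K * exp(-rT) = 29.5600 * 0.98363538 = 29.07626181
C = P + S*exp(-qT) - K*exp(-rT)
C = 2.8225 + 27.53000000 - 29.07626181 = 1.2762

Answer: Call price = 1.2762


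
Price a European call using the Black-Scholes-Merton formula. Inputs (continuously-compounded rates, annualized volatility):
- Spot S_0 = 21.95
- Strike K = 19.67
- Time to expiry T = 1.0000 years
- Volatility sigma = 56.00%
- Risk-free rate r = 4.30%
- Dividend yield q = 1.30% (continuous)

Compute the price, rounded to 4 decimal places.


Answer: Price = 6.0131

Derivation:
d1 = (ln(S/K) + (r - q + 0.5*sigma^2) * T) / (sigma * sqrt(T)) = 0.52941519
d2 = d1 - sigma * sqrt(T) = -0.03058481
exp(-rT) = 0.95791139; exp(-qT) = 0.98708414
C = S_0 * exp(-qT) * N(d1) - K * exp(-rT) * N(d2)
N(d1) = 0.70174127; N(d2) = 0.48780033
C = 21.9500 * 0.98708414 * 0.70174127 - 19.6700 * 0.95791139 * 0.48780033 = 6.0131


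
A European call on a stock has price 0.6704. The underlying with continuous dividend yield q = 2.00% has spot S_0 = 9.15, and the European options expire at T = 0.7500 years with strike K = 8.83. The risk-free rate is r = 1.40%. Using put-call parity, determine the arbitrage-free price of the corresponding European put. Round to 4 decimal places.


Put-call parity: C - P = S_0 * exp(-qT) - K * exp(-rT).
S_0 * exp(-qT) = 9.1500 * 0.98511194 = 9.01377425
K * exp(-rT) = 8.8300 * 0.98955493 = 8.73777005
P = C - S*exp(-qT) + K*exp(-rT)
P = 0.6704 - 9.01377425 + 8.73777005 = 0.3944

Answer: Put price = 0.3944


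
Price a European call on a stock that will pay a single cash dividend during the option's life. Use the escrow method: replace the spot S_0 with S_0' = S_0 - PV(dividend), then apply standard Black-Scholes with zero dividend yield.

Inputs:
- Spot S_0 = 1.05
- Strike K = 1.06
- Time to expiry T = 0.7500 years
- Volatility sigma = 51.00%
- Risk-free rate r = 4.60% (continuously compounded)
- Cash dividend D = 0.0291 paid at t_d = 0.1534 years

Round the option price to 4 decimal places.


PV(D) = D * exp(-r * t_d) = 0.0291 * 0.99296844 = 0.02889538
S_0' = S_0 - PV(D) = 1.0500 - 0.02889538 = 1.02110462
d1 = (ln(S_0'/K) + (r + sigma^2/2)*T) / (sigma*sqrt(T)) = 0.21430697
d2 = d1 - sigma*sqrt(T) = -0.22736599
exp(-rT) = 0.96608834
N(d1) = 0.58484616; N(d2) = 0.41006958
C = S_0' * N(d1) - K * exp(-rT) * N(d2) = 1.02110462 * 0.58484616 - 1.0600 * 0.96608834 * 0.41006958 = 0.1773

Answer: Price = 0.1773


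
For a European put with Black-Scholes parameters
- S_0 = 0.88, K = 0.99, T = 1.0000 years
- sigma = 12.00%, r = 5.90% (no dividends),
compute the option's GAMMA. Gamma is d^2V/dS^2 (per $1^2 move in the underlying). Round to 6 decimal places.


d1 = -0.4298586305; d2 = -0.5498586305
phi(d1) = 0.3637357072; exp(-qT) = 1.0000000000; exp(-rT) = 0.9427067692
Gamma = exp(-qT) * phi(d1) / (S * sigma * sqrt(T)) = 1.0000000000 * 0.3637357072 / (0.8800 * 0.1200 * 1.0000000000) = 3.444467

Answer: Gamma = 3.444467


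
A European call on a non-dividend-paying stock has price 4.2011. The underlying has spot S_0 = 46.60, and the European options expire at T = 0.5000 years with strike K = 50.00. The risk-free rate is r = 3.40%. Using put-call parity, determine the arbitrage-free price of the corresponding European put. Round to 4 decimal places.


Put-call parity: C - P = S_0 * exp(-qT) - K * exp(-rT).
S_0 * exp(-qT) = 46.6000 * 1.00000000 = 46.60000000
K * exp(-rT) = 50.0000 * 0.98314368 = 49.15718423
P = C - S*exp(-qT) + K*exp(-rT)
P = 4.2011 - 46.60000000 + 49.15718423 = 6.7583

Answer: Put price = 6.7583


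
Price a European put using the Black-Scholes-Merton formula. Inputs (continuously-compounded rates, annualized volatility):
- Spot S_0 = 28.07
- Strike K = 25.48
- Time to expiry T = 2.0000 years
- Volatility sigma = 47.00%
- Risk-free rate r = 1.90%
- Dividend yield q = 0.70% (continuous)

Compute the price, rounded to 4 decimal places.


Answer: Price = 5.3297

Derivation:
d1 = (ln(S/K) + (r - q + 0.5*sigma^2) * T) / (sigma * sqrt(T)) = 0.51409305
d2 = d1 - sigma * sqrt(T) = -0.15058733
exp(-rT) = 0.96271294; exp(-qT) = 0.98609754
P = K * exp(-rT) * N(-d2) - S_0 * exp(-qT) * N(-d1)
N(-d1) = 0.30359347; N(-d2) = 0.55984937
P = 25.4800 * 0.96271294 * 0.55984937 - 28.0700 * 0.98609754 * 0.30359347 = 5.3297


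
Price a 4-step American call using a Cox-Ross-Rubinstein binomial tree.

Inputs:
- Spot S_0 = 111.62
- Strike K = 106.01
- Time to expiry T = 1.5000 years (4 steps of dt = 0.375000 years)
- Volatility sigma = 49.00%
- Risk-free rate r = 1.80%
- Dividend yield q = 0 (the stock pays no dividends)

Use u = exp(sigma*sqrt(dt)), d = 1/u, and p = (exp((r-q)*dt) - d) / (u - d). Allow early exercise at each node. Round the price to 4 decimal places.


dt = T/N = 0.375000
u = exp(sigma*sqrt(dt)) = 1.349943; d = 1/u = 0.740772
p = (exp((r-q)*dt) - d) / (u - d) = 0.436660
Discount per step: exp(-r*dt) = 0.993273
Stock lattice S(k, i) with i counting down-moves:
  k=0: S(0,0) = 111.6200
  k=1: S(1,0) = 150.6807; S(1,1) = 82.6850
  k=2: S(2,0) = 203.4103; S(2,1) = 111.6200; S(2,2) = 61.2507
  k=3: S(3,0) = 274.5924; S(3,1) = 150.6807; S(3,2) = 82.6850; S(3,3) = 45.3728
  k=4: S(4,0) = 370.6841; S(4,1) = 203.4103; S(4,2) = 111.6200; S(4,3) = 61.2507; S(4,4) = 33.6109
Terminal payoffs V(N, i) = max(S_T - K, 0):
  V(4,0) = 264.674101; V(4,1) = 97.400323; V(4,2) = 5.610000; V(4,3) = 0.000000; V(4,4) = 0.000000
Backward induction: V(k, i) = exp(-r*dt) * [p * V(k+1, i) + (1-p) * V(k+1, i+1)]; then take max(V_cont, immediate exercise) for American.
  V(3,0) = exp(-r*dt) * [p*264.674101 + (1-p)*97.400323] = 169.295533; exercise = 168.582375; V(3,0) = max -> 169.295533
  V(3,1) = exp(-r*dt) * [p*97.400323 + (1-p)*5.610000] = 45.383814; exercise = 44.670656; V(3,1) = max -> 45.383814
  V(3,2) = exp(-r*dt) * [p*5.610000 + (1-p)*0.000000] = 2.433185; exercise = 0.000000; V(3,2) = max -> 2.433185
  V(3,3) = exp(-r*dt) * [p*0.000000 + (1-p)*0.000000] = 0.000000; exercise = 0.000000; V(3,3) = max -> 0.000000
  V(2,0) = exp(-r*dt) * [p*169.295533 + (1-p)*45.383814] = 98.821841; exercise = 97.400323; V(2,0) = max -> 98.821841
  V(2,1) = exp(-r*dt) * [p*45.383814 + (1-p)*2.433185] = 21.045483; exercise = 5.610000; V(2,1) = max -> 21.045483
  V(2,2) = exp(-r*dt) * [p*2.433185 + (1-p)*0.000000] = 1.055328; exercise = 0.000000; V(2,2) = max -> 1.055328
  V(1,0) = exp(-r*dt) * [p*98.821841 + (1-p)*21.045483] = 54.637283; exercise = 44.670656; V(1,0) = max -> 54.637283
  V(1,1) = exp(-r*dt) * [p*21.045483 + (1-p)*1.055328] = 9.718414; exercise = 0.000000; V(1,1) = max -> 9.718414
  V(0,0) = exp(-r*dt) * [p*54.637283 + (1-p)*9.718414] = 29.135372; exercise = 5.610000; V(0,0) = max -> 29.135372

Answer: Price = V(0,0) = 29.1354


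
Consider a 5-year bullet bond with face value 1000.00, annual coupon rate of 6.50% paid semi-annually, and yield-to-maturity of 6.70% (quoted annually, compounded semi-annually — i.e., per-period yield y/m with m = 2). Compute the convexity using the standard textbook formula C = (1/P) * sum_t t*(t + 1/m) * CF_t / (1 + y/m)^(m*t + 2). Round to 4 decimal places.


Coupon per period c = face * coupon_rate / m = 32.500000
Periods per year m = 2; per-period yield y/m = 0.033500
Number of cashflows N = 10
Cashflows (t years, CF_t, discount factor 1/(1+y/m)^(m*t), PV):
  t = 0.5000: CF_t = 32.500000, DF = 0.967586, PV = 31.446541
  t = 1.0000: CF_t = 32.500000, DF = 0.936222, PV = 30.427229
  t = 1.5000: CF_t = 32.500000, DF = 0.905876, PV = 29.440957
  t = 2.0000: CF_t = 32.500000, DF = 0.876512, PV = 28.486654
  t = 2.5000: CF_t = 32.500000, DF = 0.848101, PV = 27.563284
  t = 3.0000: CF_t = 32.500000, DF = 0.820611, PV = 26.669844
  t = 3.5000: CF_t = 32.500000, DF = 0.794011, PV = 25.805364
  t = 4.0000: CF_t = 32.500000, DF = 0.768274, PV = 24.968906
  t = 4.5000: CF_t = 32.500000, DF = 0.743371, PV = 24.159561
  t = 5.0000: CF_t = 1032.500000, DF = 0.719275, PV = 742.651822
Price P = sum_t PV_t = 991.620160
Convexity numerator sum_t t*(t + 1/m) * CF_t / (1+y/m)^(m*t + 2):
  t = 0.5000: term = 14.720478
  t = 1.0000: term = 42.729981
  t = 1.5000: term = 82.689851
  t = 2.0000: term = 133.349220
  t = 2.5000: term = 193.540232
  t = 3.0000: term = 262.173512
  t = 3.5000: term = 338.233849
  t = 4.0000: term = 420.776093
  t = 4.5000: term = 508.921254
  t = 5.0000: term = 19120.400400
Convexity = (1/P) * sum = 21117.534871 / 991.620160 = 21.295992

Answer: Convexity = 21.2960


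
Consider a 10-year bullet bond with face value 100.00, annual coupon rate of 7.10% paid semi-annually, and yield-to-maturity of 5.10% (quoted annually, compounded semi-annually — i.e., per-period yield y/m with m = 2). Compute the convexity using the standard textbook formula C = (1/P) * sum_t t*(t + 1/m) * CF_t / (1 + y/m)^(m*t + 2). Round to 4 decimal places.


Answer: Convexity = 67.6437

Derivation:
Coupon per period c = face * coupon_rate / m = 3.550000
Periods per year m = 2; per-period yield y/m = 0.025500
Number of cashflows N = 20
Cashflows (t years, CF_t, discount factor 1/(1+y/m)^(m*t), PV):
  t = 0.5000: CF_t = 3.550000, DF = 0.975134, PV = 3.461726
  t = 1.0000: CF_t = 3.550000, DF = 0.950886, PV = 3.375647
  t = 1.5000: CF_t = 3.550000, DF = 0.927242, PV = 3.291708
  t = 2.0000: CF_t = 3.550000, DF = 0.904185, PV = 3.209857
  t = 2.5000: CF_t = 3.550000, DF = 0.881702, PV = 3.130041
  t = 3.0000: CF_t = 3.550000, DF = 0.859777, PV = 3.052210
  t = 3.5000: CF_t = 3.550000, DF = 0.838398, PV = 2.976314
  t = 4.0000: CF_t = 3.550000, DF = 0.817551, PV = 2.902305
  t = 4.5000: CF_t = 3.550000, DF = 0.797222, PV = 2.830136
  t = 5.0000: CF_t = 3.550000, DF = 0.777398, PV = 2.759762
  t = 5.5000: CF_t = 3.550000, DF = 0.758067, PV = 2.691138
  t = 6.0000: CF_t = 3.550000, DF = 0.739217, PV = 2.624221
  t = 6.5000: CF_t = 3.550000, DF = 0.720836, PV = 2.558967
  t = 7.0000: CF_t = 3.550000, DF = 0.702912, PV = 2.495336
  t = 7.5000: CF_t = 3.550000, DF = 0.685433, PV = 2.433287
  t = 8.0000: CF_t = 3.550000, DF = 0.668389, PV = 2.372781
  t = 8.5000: CF_t = 3.550000, DF = 0.651769, PV = 2.313780
  t = 9.0000: CF_t = 3.550000, DF = 0.635562, PV = 2.256246
  t = 9.5000: CF_t = 3.550000, DF = 0.619758, PV = 2.200142
  t = 10.0000: CF_t = 103.550000, DF = 0.604347, PV = 62.580180
Price P = sum_t PV_t = 115.515786
Convexity numerator sum_t t*(t + 1/m) * CF_t / (1+y/m)^(m*t + 2):
  t = 0.5000: term = 1.645854
  t = 1.0000: term = 4.814786
  t = 1.5000: term = 9.390123
  t = 2.0000: term = 15.261048
  t = 2.5000: term = 22.322353
  t = 3.0000: term = 30.474201
  t = 3.5000: term = 39.621910
  t = 4.0000: term = 49.675725
  t = 4.5000: term = 60.550615
  t = 5.0000: term = 72.166073
  t = 5.5000: term = 84.445916
  t = 6.0000: term = 97.318107
  t = 6.5000: term = 110.714570
  t = 7.0000: term = 124.571020
  t = 7.5000: term = 138.826797
  t = 8.0000: term = 153.424706
  t = 8.5000: term = 168.310868
  t = 9.0000: term = 183.434565
  t = 9.5000: term = 198.748106
  t = 10.0000: term = 6248.197932
Convexity = (1/P) * sum = 7813.915276 / 115.515786 = 67.643701


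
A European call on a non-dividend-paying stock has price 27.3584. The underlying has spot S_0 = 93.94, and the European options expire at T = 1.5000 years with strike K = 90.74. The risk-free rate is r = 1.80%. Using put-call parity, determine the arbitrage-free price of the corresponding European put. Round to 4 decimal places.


Put-call parity: C - P = S_0 * exp(-qT) - K * exp(-rT).
S_0 * exp(-qT) = 93.9400 * 1.00000000 = 93.94000000
K * exp(-rT) = 90.7400 * 0.97336124 = 88.32279906
P = C - S*exp(-qT) + K*exp(-rT)
P = 27.3584 - 93.94000000 + 88.32279906 = 21.7412

Answer: Put price = 21.7412


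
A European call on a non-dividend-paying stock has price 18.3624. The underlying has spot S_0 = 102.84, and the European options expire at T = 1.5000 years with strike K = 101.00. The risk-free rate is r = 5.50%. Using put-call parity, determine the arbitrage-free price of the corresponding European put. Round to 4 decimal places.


Put-call parity: C - P = S_0 * exp(-qT) - K * exp(-rT).
S_0 * exp(-qT) = 102.8400 * 1.00000000 = 102.84000000
K * exp(-rT) = 101.0000 * 0.92081144 = 93.00195522
P = C - S*exp(-qT) + K*exp(-rT)
P = 18.3624 - 102.84000000 + 93.00195522 = 8.5244

Answer: Put price = 8.5244


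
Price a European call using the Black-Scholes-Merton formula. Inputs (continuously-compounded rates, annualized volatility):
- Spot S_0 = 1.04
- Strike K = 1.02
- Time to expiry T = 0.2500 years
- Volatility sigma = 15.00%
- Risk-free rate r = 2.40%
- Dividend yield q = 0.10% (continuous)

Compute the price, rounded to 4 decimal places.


Answer: Price = 0.0453

Derivation:
d1 = (ln(S/K) + (r - q + 0.5*sigma^2) * T) / (sigma * sqrt(T)) = 0.37307448
d2 = d1 - sigma * sqrt(T) = 0.29807448
exp(-rT) = 0.99401796; exp(-qT) = 0.99975003
C = S_0 * exp(-qT) * N(d1) - K * exp(-rT) * N(d2)
N(d1) = 0.64545349; N(d2) = 0.61717684
C = 1.0400 * 0.99975003 * 0.64545349 - 1.0200 * 0.99401796 * 0.61717684 = 0.0453


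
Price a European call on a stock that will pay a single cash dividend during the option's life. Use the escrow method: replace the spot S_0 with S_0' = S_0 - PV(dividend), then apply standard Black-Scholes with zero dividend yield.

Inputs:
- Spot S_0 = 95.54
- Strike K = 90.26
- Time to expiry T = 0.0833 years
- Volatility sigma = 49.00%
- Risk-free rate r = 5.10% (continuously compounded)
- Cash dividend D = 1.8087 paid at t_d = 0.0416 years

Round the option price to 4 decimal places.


Answer: Price = 7.3307

Derivation:
PV(D) = D * exp(-r * t_d) = 1.8087 * 0.99788065 = 1.80486673
S_0' = S_0 - PV(D) = 95.5400 - 1.80486673 = 93.73513327
d1 = (ln(S_0'/K) + (r + sigma^2/2)*T) / (sigma*sqrt(T)) = 0.36788443
d2 = d1 - sigma*sqrt(T) = 0.22646191
exp(-rT) = 0.99576071
N(d1) = 0.64352030; N(d2) = 0.58957891
C = S_0' * N(d1) - K * exp(-rT) * N(d2) = 93.73513327 * 0.64352030 - 90.2600 * 0.99576071 * 0.58957891 = 7.3307


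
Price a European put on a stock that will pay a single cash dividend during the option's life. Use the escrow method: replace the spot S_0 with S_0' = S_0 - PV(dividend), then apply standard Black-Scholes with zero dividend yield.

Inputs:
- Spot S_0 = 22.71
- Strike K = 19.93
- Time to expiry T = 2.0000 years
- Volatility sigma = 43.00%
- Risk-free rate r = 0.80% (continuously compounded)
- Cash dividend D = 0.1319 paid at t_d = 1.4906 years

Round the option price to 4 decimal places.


Answer: Price = 3.6875

Derivation:
PV(D) = D * exp(-r * t_d) = 0.1319 * 0.98814602 = 0.13033646
S_0' = S_0 - PV(D) = 22.7100 - 0.13033646 = 22.57966354
d1 = (ln(S_0'/K) + (r + sigma^2/2)*T) / (sigma*sqrt(T)) = 0.53563096
d2 = d1 - sigma*sqrt(T) = -0.07248087
exp(-rT) = 0.98412732
N(-d1) = 0.29610681; N(-d2) = 0.52889039
P = K * exp(-rT) * N(-d2) - S_0' * N(-d1) = 19.9300 * 0.98412732 * 0.52889039 - 22.57966354 * 0.29610681 = 3.6875


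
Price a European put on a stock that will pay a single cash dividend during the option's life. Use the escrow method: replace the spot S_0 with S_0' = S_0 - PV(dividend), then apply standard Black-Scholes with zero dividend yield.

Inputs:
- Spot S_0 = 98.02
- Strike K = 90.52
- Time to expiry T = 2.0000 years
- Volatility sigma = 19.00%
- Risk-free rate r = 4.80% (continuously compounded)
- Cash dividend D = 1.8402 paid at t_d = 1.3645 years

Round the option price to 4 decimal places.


PV(D) = D * exp(-r * t_d) = 1.8402 * 0.93660279 = 1.72353646
S_0' = S_0 - PV(D) = 98.0200 - 1.72353646 = 96.29646354
d1 = (ln(S_0'/K) + (r + sigma^2/2)*T) / (sigma*sqrt(T)) = 0.72184726
d2 = d1 - sigma*sqrt(T) = 0.45314668
exp(-rT) = 0.90846402
N(-d1) = 0.23519420; N(-d2) = 0.32522156
P = K * exp(-rT) * N(-d2) - S_0' * N(-d1) = 90.5200 * 0.90846402 * 0.32522156 - 96.29646354 * 0.23519420 = 4.0960

Answer: Price = 4.0960


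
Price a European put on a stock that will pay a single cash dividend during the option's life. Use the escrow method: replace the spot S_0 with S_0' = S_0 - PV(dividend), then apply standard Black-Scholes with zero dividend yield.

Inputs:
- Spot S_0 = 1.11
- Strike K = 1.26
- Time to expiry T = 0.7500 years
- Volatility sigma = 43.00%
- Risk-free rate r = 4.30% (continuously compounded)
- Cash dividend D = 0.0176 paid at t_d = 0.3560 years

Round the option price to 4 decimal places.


Answer: Price = 0.2418

Derivation:
PV(D) = D * exp(-r * t_d) = 0.0176 * 0.98480857 = 0.01733263
S_0' = S_0 - PV(D) = 1.1100 - 0.01733263 = 1.09266737
d1 = (ln(S_0'/K) + (r + sigma^2/2)*T) / (sigma*sqrt(T)) = -0.10983723
d2 = d1 - sigma*sqrt(T) = -0.48222815
exp(-rT) = 0.96826449
N(-d1) = 0.54373077; N(-d2) = 0.68517806
P = K * exp(-rT) * N(-d2) - S_0' * N(-d1) = 1.2600 * 0.96826449 * 0.68517806 - 1.09266737 * 0.54373077 = 0.2418


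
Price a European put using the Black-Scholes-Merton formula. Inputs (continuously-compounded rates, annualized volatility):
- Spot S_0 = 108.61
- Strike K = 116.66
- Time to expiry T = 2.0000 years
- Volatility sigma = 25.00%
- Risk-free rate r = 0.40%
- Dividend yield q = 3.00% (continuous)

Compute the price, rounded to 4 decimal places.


d1 = (ln(S/K) + (r - q + 0.5*sigma^2) * T) / (sigma * sqrt(T)) = -0.17253473
d2 = d1 - sigma * sqrt(T) = -0.52608812
exp(-rT) = 0.99203191; exp(-qT) = 0.94176453
P = K * exp(-rT) * N(-d2) - S_0 * exp(-qT) * N(-d1)
N(-d1) = 0.56849142; N(-d2) = 0.70058651
P = 116.6600 * 0.99203191 * 0.70058651 - 108.6100 * 0.94176453 * 0.56849142 = 22.9310

Answer: Price = 22.9310


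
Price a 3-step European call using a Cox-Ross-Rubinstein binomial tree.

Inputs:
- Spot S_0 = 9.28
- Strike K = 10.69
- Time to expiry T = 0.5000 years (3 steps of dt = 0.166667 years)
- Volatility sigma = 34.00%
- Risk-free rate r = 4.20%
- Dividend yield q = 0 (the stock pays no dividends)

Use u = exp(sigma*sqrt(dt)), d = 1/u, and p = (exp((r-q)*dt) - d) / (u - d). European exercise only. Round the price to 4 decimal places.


Answer: Price = V(0,0) = 0.3911

Derivation:
dt = T/N = 0.166667
u = exp(sigma*sqrt(dt)) = 1.148899; d = 1/u = 0.870398
p = (exp((r-q)*dt) - d) / (u - d) = 0.490577
Discount per step: exp(-r*dt) = 0.993024
Stock lattice S(k, i) with i counting down-moves:
  k=0: S(0,0) = 9.2800
  k=1: S(1,0) = 10.6618; S(1,1) = 8.0773
  k=2: S(2,0) = 12.2493; S(2,1) = 9.2800; S(2,2) = 7.0305
  k=3: S(3,0) = 14.0732; S(3,1) = 10.6618; S(3,2) = 8.0773; S(3,3) = 6.1193
Terminal payoffs V(N, i) = max(S_T - K, 0):
  V(3,0) = 3.383236; V(3,1) = 0.000000; V(3,2) = 0.000000; V(3,3) = 0.000000
Backward induction: V(k, i) = exp(-r*dt) * [p * V(k+1, i) + (1-p) * V(k+1, i+1)].
  V(2,0) = exp(-r*dt) * [p*3.383236 + (1-p)*0.000000] = 1.648161
  V(2,1) = exp(-r*dt) * [p*0.000000 + (1-p)*0.000000] = 0.000000
  V(2,2) = exp(-r*dt) * [p*0.000000 + (1-p)*0.000000] = 0.000000
  V(1,0) = exp(-r*dt) * [p*1.648161 + (1-p)*0.000000] = 0.802910
  V(1,1) = exp(-r*dt) * [p*0.000000 + (1-p)*0.000000] = 0.000000
  V(0,0) = exp(-r*dt) * [p*0.802910 + (1-p)*0.000000] = 0.391142


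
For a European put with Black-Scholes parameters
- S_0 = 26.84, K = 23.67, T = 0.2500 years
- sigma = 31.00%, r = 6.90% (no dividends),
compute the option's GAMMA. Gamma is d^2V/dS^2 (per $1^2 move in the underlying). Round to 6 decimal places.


Answer: Gamma = 0.058183

Derivation:
d1 = 0.9996605715; d2 = 0.8446605715
phi(d1) = 0.2420528563; exp(-qT) = 1.0000000000; exp(-rT) = 0.9828979294
Gamma = exp(-qT) * phi(d1) / (S * sigma * sqrt(T)) = 1.0000000000 * 0.2420528563 / (26.8400 * 0.3100 * 0.5000000000) = 0.058183


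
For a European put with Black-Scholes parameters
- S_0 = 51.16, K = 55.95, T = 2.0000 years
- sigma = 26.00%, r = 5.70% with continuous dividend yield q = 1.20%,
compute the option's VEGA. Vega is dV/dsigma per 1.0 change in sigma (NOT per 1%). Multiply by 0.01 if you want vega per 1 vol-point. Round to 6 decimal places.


Answer: Vega = 27.700275

Derivation:
d1 = 0.1852063381; d2 = -0.1824891881
phi(d1) = 0.3921584832; exp(-qT) = 0.9762857098; exp(-rT) = 0.8922579559
Vega = S * exp(-qT) * phi(d1) * sqrt(T) = 51.1600 * 0.9762857098 * 0.3921584832 * 1.4142135624 = 27.700275


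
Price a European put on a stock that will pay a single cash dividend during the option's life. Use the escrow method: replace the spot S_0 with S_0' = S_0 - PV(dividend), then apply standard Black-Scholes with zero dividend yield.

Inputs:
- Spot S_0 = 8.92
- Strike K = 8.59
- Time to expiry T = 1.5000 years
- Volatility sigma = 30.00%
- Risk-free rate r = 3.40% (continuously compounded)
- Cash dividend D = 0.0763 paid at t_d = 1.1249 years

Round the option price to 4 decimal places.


Answer: Price = 0.9271

Derivation:
PV(D) = D * exp(-r * t_d) = 0.0763 * 0.96247557 = 0.07343689
S_0' = S_0 - PV(D) = 8.9200 - 0.07343689 = 8.84656311
d1 = (ln(S_0'/K) + (r + sigma^2/2)*T) / (sigma*sqrt(T)) = 0.40261528
d2 = d1 - sigma*sqrt(T) = 0.03519182
exp(-rT) = 0.95027867
N(-d1) = 0.34361563; N(-d2) = 0.48596339
P = K * exp(-rT) * N(-d2) - S_0' * N(-d1) = 8.5900 * 0.95027867 * 0.48596339 - 8.84656311 * 0.34361563 = 0.9271


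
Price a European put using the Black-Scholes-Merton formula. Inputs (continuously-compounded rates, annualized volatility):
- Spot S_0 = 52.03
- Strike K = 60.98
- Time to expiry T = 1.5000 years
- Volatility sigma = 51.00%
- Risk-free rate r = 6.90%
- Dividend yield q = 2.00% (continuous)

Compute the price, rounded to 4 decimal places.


d1 = (ln(S/K) + (r - q + 0.5*sigma^2) * T) / (sigma * sqrt(T)) = 0.17586621
d2 = d1 - sigma * sqrt(T) = -0.44875367
exp(-rT) = 0.90167602; exp(-qT) = 0.97044553
P = K * exp(-rT) * N(-d2) - S_0 * exp(-qT) * N(-d1)
N(-d1) = 0.43019952; N(-d2) = 0.67319532
P = 60.9800 * 0.90167602 * 0.67319532 - 52.0300 * 0.97044553 * 0.43019952 = 15.2934

Answer: Price = 15.2934


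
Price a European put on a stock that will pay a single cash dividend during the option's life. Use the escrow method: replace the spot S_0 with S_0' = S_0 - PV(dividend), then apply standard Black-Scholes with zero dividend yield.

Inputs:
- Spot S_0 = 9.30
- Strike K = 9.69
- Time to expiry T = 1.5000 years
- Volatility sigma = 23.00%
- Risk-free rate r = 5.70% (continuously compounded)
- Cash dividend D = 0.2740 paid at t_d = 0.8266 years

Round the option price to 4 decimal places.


Answer: Price = 0.9347

Derivation:
PV(D) = D * exp(-r * t_d) = 0.2740 * 0.95397654 = 0.26138957
S_0' = S_0 - PV(D) = 9.3000 - 0.26138957 = 9.03861043
d1 = (ln(S_0'/K) + (r + sigma^2/2)*T) / (sigma*sqrt(T)) = 0.19732956
d2 = d1 - sigma*sqrt(T) = -0.08436177
exp(-rT) = 0.91805314
N(-d1) = 0.42178483; N(-d2) = 0.53361560
P = K * exp(-rT) * N(-d2) - S_0' * N(-d1) = 9.6900 * 0.91805314 * 0.53361560 - 9.03861043 * 0.42178483 = 0.9347
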